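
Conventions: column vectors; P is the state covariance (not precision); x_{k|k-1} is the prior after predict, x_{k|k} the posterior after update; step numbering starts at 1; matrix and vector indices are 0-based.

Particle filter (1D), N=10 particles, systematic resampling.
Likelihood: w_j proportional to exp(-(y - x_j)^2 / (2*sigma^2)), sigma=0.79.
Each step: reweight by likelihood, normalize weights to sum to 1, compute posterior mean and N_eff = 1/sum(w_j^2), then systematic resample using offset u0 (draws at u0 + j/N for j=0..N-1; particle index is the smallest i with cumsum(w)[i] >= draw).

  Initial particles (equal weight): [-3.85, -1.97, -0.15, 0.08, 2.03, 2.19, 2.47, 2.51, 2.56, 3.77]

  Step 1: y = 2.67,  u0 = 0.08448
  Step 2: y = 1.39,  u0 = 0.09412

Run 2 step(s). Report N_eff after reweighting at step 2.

N_eff = 8.3150

step 1: w=[0.0000, 0.0000, 0.0004, 0.0010, 0.1477, 0.1705, 0.1986, 0.2009, 0.2031, 0.0778]  mean=2.4815  Neff=5.6170  idx=[4, 5, 5, 6, 6, 7, 7, 8, 8, 9]
step 2: w=[0.1751, 0.1456, 0.1456, 0.0955, 0.0955, 0.0890, 0.0890, 0.0812, 0.0812, 0.0026]  mean=2.3366  Neff=8.3150  idx=[0, 1, 1, 2, 3, 4, 5, 6, 7, 8]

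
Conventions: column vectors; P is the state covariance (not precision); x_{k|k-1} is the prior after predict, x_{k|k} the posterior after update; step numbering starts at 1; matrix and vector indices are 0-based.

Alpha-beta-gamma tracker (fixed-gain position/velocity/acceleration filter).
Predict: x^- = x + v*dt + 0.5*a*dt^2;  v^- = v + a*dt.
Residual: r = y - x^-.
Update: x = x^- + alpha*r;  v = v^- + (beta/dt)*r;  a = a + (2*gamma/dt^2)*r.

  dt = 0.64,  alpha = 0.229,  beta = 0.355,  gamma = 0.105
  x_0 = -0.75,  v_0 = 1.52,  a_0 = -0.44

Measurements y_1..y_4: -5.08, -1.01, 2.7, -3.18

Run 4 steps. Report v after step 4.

step 1: x_pred=0.1327  r=-5.2127  x^+=-1.0610  v^+=-1.6530  a^+=-3.1125
step 2: x_pred=-2.7564  r=1.7464  x^+=-2.3565  v^+=-2.6763  a^+=-2.2172
step 3: x_pred=-4.5234  r=7.2234  x^+=-2.8692  v^+=-0.0886  a^+=1.4862
step 4: x_pred=-2.6215  r=-0.5585  x^+=-2.7494  v^+=0.5528  a^+=1.1999

v_post = 0.5528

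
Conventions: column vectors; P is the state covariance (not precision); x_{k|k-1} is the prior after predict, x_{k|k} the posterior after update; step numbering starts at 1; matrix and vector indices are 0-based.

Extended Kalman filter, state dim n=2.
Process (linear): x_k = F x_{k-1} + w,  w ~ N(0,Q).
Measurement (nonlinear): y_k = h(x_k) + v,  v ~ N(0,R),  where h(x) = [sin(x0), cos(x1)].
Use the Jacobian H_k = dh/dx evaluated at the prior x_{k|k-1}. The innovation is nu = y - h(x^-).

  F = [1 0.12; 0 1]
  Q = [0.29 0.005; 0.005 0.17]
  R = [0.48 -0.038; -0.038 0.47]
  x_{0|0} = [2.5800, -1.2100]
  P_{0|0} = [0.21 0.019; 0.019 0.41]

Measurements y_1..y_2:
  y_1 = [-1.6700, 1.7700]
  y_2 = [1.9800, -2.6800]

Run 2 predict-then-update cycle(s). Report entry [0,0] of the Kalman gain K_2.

step 1: x^-=[2.4348, -1.2100]  P^-=[0.5105 0.0732; 0.0732 0.5800]  H_jac=[-0.7604 0.0000; 0.0000 0.9356]  S=[0.7752 -0.0901; -0.0901 0.9777]  K=[-0.4979 0.0242; -0.0074 0.5543]  nu=[-2.3194, 1.4170]  x^+=[3.6240, -0.4074]  P^+=[0.3155 0.0324; 0.0324 0.2788]
step 2: x^-=[3.5751, -0.4074]  P^-=[0.6173 0.0708; 0.0708 0.4488]  H_jac=[-0.9075 0.0000; 0.0000 0.3962]  S=[0.9884 -0.0635; -0.0635 0.5404]  K=[-0.5677 -0.0148; -0.0442 0.3238]  nu=[2.4001, -3.5982]  x^+=[2.2656, -1.6786]  P^+=[0.2997 0.0370; 0.0370 0.3884]

K[0,0] = -0.5677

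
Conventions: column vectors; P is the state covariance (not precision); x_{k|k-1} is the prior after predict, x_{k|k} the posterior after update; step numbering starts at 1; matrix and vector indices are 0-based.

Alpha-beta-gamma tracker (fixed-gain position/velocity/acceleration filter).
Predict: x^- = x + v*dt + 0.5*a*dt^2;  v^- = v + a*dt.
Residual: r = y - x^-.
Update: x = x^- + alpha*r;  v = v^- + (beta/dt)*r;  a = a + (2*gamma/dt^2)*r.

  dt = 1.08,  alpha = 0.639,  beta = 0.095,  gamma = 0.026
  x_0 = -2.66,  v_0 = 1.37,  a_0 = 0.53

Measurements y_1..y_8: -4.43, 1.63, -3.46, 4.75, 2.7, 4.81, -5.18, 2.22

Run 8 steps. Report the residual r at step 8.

step 1: x_pred=-0.8713  r=-3.5587  x^+=-3.1453  v^+=1.6294  a^+=0.3713
step 2: x_pred=-1.1690  r=2.7990  x^+=0.6196  v^+=2.2766  a^+=0.4961
step 3: x_pred=3.3677  r=-6.8277  x^+=-0.9952  v^+=2.2119  a^+=0.1917
step 4: x_pred=1.5054  r=3.2446  x^+=3.5787  v^+=2.7044  a^+=0.3364
step 5: x_pred=6.6956  r=-3.9956  x^+=4.1424  v^+=2.7162  a^+=0.1583
step 6: x_pred=7.1682  r=-2.3582  x^+=5.6613  v^+=2.6797  a^+=0.0531
step 7: x_pred=8.5864  r=-13.7664  x^+=-0.2103  v^+=1.5261  a^+=-0.5606
step 8: x_pred=1.1109  r=1.1091  x^+=1.8196  v^+=1.0182  a^+=-0.5112

resid = 1.1091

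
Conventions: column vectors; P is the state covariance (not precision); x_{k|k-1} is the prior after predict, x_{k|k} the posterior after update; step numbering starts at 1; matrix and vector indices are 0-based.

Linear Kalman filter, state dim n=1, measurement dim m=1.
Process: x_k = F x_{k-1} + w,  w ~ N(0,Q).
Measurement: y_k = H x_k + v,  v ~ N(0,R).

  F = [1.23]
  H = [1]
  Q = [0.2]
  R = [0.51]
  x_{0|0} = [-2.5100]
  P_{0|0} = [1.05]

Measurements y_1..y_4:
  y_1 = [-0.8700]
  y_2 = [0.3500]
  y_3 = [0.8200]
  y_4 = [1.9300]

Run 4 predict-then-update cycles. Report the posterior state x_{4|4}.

step 1: x^-=[-3.0873]  P^-=[1.7885]  S=[2.2985]  K=[0.7781]  nu=[2.2173]  x^+=[-1.3620]  P^+=[0.3968]
step 2: x^-=[-1.6752]  P^-=[0.8004]  S=[1.3104]  K=[0.6108]  nu=[2.0252]  x^+=[-0.4382]  P^+=[0.3115]
step 3: x^-=[-0.5390]  P^-=[0.6713]  S=[1.1813]  K=[0.5683]  nu=[1.3590]  x^+=[0.2333]  P^+=[0.2898]
step 4: x^-=[0.2869]  P^-=[0.6385]  S=[1.1485]  K=[0.5559]  nu=[1.6431]  x^+=[1.2004]  P^+=[0.2835]

x_post = [1.2004]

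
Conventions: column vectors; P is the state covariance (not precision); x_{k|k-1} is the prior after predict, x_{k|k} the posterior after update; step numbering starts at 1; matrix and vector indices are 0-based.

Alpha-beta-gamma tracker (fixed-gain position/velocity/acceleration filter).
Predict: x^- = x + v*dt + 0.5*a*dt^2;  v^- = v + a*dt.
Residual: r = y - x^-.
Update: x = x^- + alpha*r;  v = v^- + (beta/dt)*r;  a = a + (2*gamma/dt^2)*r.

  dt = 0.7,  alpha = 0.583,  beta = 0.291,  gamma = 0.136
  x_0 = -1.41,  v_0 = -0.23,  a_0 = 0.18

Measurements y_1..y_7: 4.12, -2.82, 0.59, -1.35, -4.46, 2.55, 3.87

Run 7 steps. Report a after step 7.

step 1: x_pred=-1.5269  r=5.6469  x^+=1.7652  v^+=2.2435  a^+=3.3146
step 2: x_pred=4.1478  r=-6.9678  x^+=0.0856  v^+=1.6671  a^+=-0.5532
step 3: x_pred=1.1170  r=-0.5270  x^+=0.8098  v^+=1.0608  a^+=-0.8458
step 4: x_pred=1.3451  r=-2.6951  x^+=-0.2261  v^+=-0.6516  a^+=-2.3418
step 5: x_pred=-1.2560  r=-3.2040  x^+=-3.1239  v^+=-3.6228  a^+=-4.1203
step 6: x_pred=-6.6694  r=9.2194  x^+=-1.2945  v^+=-2.6744  a^+=0.9974
step 7: x_pred=-2.9222  r=6.7922  x^+=1.0376  v^+=0.8474  a^+=4.7678

a_post = 4.7678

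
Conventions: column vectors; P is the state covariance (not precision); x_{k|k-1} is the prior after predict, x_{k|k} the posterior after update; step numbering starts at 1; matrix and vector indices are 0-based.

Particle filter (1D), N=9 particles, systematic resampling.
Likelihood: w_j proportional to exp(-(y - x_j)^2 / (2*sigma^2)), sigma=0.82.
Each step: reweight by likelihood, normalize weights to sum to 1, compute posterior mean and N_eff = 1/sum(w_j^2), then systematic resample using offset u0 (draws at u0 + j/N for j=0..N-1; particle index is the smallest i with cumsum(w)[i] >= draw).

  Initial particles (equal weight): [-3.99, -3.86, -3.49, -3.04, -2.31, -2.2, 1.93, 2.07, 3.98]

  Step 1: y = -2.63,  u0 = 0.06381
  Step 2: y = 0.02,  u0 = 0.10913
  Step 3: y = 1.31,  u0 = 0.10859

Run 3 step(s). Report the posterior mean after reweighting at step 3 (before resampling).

post_mean = -2.2240

step 1: w=[0.0659, 0.0847, 0.1504, 0.2301, 0.2416, 0.2273, 0.0000, 0.0000, 0.0000]  mean=-2.8724  Neff=5.0729  idx=[0, 2, 2, 3, 3, 4, 4, 5, 5]
step 2: w=[0.0001, 0.0012, 0.0012, 0.0107, 0.0107, 0.1992, 0.1992, 0.2889, 0.2889]  mean=-2.2649  Neff=4.0562  idx=[5, 5, 6, 7, 7, 7, 8, 8, 8]
step 3: w=[0.0727, 0.0727, 0.0727, 0.1303, 0.1303, 0.1303, 0.1303, 0.1303, 0.1303]  mean=-2.2240  Neff=8.4931  idx=[1, 3, 3, 4, 5, 6, 7, 8, 8]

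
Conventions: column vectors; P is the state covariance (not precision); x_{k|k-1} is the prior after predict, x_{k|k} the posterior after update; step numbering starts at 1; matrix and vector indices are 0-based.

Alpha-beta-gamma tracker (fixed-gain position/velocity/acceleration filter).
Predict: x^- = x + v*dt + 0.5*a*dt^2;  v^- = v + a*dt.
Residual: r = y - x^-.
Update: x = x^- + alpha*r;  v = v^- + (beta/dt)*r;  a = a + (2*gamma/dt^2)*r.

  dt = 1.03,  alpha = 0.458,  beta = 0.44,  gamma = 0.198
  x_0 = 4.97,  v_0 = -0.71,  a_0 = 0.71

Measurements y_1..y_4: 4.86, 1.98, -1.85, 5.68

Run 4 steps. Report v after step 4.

step 1: x_pred=4.6153  r=0.2447  x^+=4.7274  v^+=0.1258  a^+=0.8013
step 2: x_pred=5.2820  r=-3.3020  x^+=3.7697  v^+=-0.4594  a^+=-0.4312
step 3: x_pred=3.0678  r=-4.9178  x^+=0.8154  v^+=-3.0044  a^+=-2.2669
step 4: x_pred=-3.4815  r=9.1615  x^+=0.7145  v^+=-1.4256  a^+=1.1528

v_post = -1.4256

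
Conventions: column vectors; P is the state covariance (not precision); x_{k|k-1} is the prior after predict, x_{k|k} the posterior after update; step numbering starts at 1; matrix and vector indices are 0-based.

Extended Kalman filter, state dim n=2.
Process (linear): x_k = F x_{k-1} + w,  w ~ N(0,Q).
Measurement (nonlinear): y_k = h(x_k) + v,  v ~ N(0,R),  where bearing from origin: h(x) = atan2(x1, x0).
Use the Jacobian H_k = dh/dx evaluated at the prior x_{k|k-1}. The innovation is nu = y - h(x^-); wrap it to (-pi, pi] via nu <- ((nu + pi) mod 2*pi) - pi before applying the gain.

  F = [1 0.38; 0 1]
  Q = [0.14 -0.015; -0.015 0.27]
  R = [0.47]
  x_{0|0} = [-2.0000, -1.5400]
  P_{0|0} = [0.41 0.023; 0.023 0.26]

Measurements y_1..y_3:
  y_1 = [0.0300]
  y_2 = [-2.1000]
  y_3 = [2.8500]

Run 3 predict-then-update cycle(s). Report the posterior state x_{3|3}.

step 1: x^-=[-2.5852, -1.5400]  P^-=[0.6050 0.1068; 0.1068 0.5300]  H_jac=[0.1701 -0.2855]  S=[0.5203]  K=[0.1392; -0.2559]  nu=[2.6343]  x^+=[-2.2186, -2.2141]  P^+=[0.5949 0.1253; 0.1253 0.4959]
step 2: x^-=[-3.0600, -2.2141]  P^-=[0.9018 0.2988; 0.2988 0.7659]  H_jac=[0.1552 -0.2145]  S=[0.5071]  K=[0.1496; -0.2325]  nu=[0.4152]  x^+=[-2.9979, -2.3107]  P^+=[0.8905 0.3164; 0.3164 0.7385]
step 3: x^-=[-3.8759, -2.3107]  P^-=[1.3776 0.5821; 0.5821 1.0085]  H_jac=[0.1135 -0.1904]  S=[0.4991]  K=[0.0912; -0.2523]  nu=[-0.8292]  x^+=[-3.9516, -2.1015]  P^+=[1.3734 0.5935; 0.5935 0.9767]

x_post = [-3.9516, -2.1015]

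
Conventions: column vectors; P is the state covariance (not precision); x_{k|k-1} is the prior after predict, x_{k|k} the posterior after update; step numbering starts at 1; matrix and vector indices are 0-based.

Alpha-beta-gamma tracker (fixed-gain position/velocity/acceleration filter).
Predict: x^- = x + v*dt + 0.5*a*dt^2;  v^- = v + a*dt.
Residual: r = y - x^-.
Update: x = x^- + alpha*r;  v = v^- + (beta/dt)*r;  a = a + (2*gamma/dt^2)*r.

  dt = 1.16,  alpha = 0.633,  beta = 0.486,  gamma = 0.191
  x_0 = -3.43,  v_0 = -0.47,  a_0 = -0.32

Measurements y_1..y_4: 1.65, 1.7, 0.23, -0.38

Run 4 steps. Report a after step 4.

a_post = -1.7795

step 1: x_pred=-4.1905  r=5.8405  x^+=-0.4935  v^+=1.6058  a^+=1.3380
step 2: x_pred=2.2695  r=-0.5695  x^+=1.9090  v^+=2.9193  a^+=1.1764
step 3: x_pred=6.0869  r=-5.8569  x^+=2.3795  v^+=1.8301  a^+=-0.4863
step 4: x_pred=4.1752  r=-4.5552  x^+=1.2918  v^+=-0.6425  a^+=-1.7795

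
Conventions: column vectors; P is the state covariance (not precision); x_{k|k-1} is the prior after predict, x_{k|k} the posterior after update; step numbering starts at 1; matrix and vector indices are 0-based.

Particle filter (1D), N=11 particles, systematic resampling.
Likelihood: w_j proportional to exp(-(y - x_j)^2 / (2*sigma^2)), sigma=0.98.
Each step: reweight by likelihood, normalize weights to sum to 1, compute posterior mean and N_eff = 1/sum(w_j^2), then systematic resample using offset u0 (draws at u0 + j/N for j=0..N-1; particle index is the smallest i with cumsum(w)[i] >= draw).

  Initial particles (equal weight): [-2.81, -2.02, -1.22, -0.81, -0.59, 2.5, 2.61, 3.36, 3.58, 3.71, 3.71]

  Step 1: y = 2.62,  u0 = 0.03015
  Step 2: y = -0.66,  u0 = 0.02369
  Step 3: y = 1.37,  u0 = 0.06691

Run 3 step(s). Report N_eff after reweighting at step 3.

N_eff = 10.9624

step 1: w=[0.0000, 0.0000, 0.0001, 0.0005, 0.0011, 0.2231, 0.2248, 0.1690, 0.1391, 0.1211, 0.1211]  mean=3.1082  Neff=5.6306  idx=[5, 5, 5, 6, 6, 7, 7, 8, 8, 9, 10]
step 2: w=[0.2216, 0.2216, 0.2216, 0.1533, 0.1533, 0.0089, 0.0089, 0.0035, 0.0035, 0.0019, 0.0019]  mean=2.5612  Neff=5.1410  idx=[0, 0, 0, 1, 1, 2, 2, 2, 3, 4, 4]
step 3: w=[0.0942, 0.0942, 0.0942, 0.0942, 0.0942, 0.0942, 0.0942, 0.0942, 0.0822, 0.0822, 0.0822]  mean=2.5271  Neff=10.9624  idx=[0, 1, 2, 3, 4, 5, 6, 7, 8, 9, 10]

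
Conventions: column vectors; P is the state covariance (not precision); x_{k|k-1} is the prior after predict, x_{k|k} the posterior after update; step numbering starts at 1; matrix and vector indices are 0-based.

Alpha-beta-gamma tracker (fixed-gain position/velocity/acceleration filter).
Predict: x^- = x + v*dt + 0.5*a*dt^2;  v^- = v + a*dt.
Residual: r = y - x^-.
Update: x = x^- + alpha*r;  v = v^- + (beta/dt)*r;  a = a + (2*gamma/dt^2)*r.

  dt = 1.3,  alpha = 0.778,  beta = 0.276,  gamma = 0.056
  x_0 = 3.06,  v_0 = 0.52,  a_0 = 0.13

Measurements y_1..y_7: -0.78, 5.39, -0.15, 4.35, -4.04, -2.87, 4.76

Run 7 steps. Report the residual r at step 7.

resid = 10.2122

step 1: x_pred=3.8459  r=-4.6259  x^+=0.2469  v^+=-0.2931  a^+=-0.1766
step 2: x_pred=-0.2833  r=5.6733  x^+=4.1305  v^+=0.6818  a^+=0.1994
step 3: x_pred=5.1854  r=-5.3354  x^+=1.0345  v^+=-0.1917  a^+=-0.1542
step 4: x_pred=0.6550  r=3.6950  x^+=3.5297  v^+=0.3924  a^+=0.0907
step 5: x_pred=4.1164  r=-8.1564  x^+=-2.2293  v^+=-1.2214  a^+=-0.4498
step 6: x_pred=-4.1972  r=1.3272  x^+=-3.1646  v^+=-1.5244  a^+=-0.3619
step 7: x_pred=-5.4522  r=10.2122  x^+=2.4929  v^+=0.1733  a^+=0.3149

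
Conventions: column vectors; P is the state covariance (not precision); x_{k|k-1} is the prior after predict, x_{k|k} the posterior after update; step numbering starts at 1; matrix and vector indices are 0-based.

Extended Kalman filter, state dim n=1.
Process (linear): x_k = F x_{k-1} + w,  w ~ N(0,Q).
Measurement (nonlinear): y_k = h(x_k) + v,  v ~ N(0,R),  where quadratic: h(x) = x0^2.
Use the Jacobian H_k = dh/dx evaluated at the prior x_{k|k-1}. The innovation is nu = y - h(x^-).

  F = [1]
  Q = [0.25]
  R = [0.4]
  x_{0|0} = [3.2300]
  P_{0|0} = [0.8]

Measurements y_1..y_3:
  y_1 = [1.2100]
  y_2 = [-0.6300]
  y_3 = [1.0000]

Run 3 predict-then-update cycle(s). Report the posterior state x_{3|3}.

x_post = [0.9581]

step 1: x^-=[3.2300]  P^-=[1.0500]  H_jac=[6.4600]  S=[44.2182]  K=[0.1534]  nu=[-9.2229]  x^+=[1.8152]  P^+=[0.0095]
step 2: x^-=[1.8152]  P^-=[0.2595]  H_jac=[3.6304]  S=[3.8202]  K=[0.2466]  nu=[-3.9250]  x^+=[0.8473]  P^+=[0.0272]
step 3: x^-=[0.8473]  P^-=[0.2772]  H_jac=[1.6946]  S=[1.1959]  K=[0.3927]  nu=[0.2821]  x^+=[0.9581]  P^+=[0.0927]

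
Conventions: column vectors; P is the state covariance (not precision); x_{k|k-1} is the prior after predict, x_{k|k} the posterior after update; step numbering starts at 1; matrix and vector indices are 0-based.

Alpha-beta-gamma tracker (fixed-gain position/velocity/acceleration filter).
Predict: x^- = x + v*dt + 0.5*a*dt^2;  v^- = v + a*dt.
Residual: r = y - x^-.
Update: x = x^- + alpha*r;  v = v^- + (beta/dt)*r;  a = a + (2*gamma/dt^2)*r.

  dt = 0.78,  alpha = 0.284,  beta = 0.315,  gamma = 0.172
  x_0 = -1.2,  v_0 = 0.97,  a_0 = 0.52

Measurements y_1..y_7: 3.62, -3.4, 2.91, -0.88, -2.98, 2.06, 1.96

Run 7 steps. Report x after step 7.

step 1: x_pred=-0.2852  r=3.9052  x^+=0.8239  v^+=2.9527  a^+=2.7281
step 2: x_pred=3.9569  r=-7.3569  x^+=1.8675  v^+=2.1096  a^+=-1.4316
step 3: x_pred=3.0775  r=-0.1675  x^+=3.0299  v^+=0.9253  a^+=-1.5263
step 4: x_pred=3.2873  r=-4.1673  x^+=2.1038  v^+=-1.9482  a^+=-3.8826
step 5: x_pred=-0.5969  r=-2.3831  x^+=-1.2737  v^+=-5.9390  a^+=-5.2300
step 6: x_pred=-7.4971  r=9.5571  x^+=-4.7829  v^+=-6.1589  a^+=0.1737
step 7: x_pred=-9.5340  r=11.4940  x^+=-6.2697  v^+=-1.3816  a^+=6.6726

x_post = -6.2697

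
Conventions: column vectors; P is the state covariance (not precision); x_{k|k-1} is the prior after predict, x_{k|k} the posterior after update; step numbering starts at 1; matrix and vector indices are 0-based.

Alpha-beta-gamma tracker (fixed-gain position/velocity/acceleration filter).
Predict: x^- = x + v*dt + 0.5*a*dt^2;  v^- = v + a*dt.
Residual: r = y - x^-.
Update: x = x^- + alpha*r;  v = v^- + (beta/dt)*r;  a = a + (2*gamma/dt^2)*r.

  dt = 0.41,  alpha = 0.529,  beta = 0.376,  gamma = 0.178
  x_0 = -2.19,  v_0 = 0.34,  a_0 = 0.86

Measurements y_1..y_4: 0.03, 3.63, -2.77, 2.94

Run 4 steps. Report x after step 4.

x_post = 2.7198

step 1: x_pred=-1.9783  r=2.0083  x^+=-0.9159  v^+=2.5344  a^+=5.1132
step 2: x_pred=0.5529  r=3.0771  x^+=2.1807  v^+=7.4527  a^+=11.6297
step 3: x_pred=6.2138  r=-8.9838  x^+=1.4614  v^+=3.9821  a^+=-7.3960
step 4: x_pred=2.4724  r=0.4676  x^+=2.7198  v^+=1.3786  a^+=-6.4057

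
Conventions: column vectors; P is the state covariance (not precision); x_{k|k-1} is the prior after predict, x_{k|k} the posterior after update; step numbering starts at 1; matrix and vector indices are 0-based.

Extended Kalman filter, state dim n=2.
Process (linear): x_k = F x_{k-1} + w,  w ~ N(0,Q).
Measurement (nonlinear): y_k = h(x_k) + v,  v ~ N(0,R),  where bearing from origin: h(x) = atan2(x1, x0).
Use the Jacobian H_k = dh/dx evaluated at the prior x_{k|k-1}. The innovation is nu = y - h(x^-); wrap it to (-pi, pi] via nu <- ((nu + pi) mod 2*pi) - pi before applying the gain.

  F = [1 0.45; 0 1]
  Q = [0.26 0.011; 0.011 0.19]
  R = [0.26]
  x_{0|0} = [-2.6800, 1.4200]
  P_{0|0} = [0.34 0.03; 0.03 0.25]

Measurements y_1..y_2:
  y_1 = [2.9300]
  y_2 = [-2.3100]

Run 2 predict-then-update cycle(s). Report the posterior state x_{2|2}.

step 1: x^-=[-2.0410, 1.4200]  P^-=[0.6776 0.1535; 0.1535 0.4400]  H_jac=[-0.2297 -0.3301]  S=[0.3670]  K=[-0.5622; -0.4919]  nu=[0.3963]  x^+=[-2.2638, 1.2251]  P^+=[0.5616 0.0520; 0.0520 0.3512]
step 2: x^-=[-1.7125, 1.2251]  P^-=[0.9396 0.2210; 0.2210 0.5412]  H_jac=[-0.2763 -0.3863]  S=[0.4597]  K=[-0.7505; -0.5877]  nu=[1.4526]  x^+=[-2.8027, 0.3715]  P^+=[0.6806 0.0183; 0.0183 0.3825]

x_post = [-2.8027, 0.3715]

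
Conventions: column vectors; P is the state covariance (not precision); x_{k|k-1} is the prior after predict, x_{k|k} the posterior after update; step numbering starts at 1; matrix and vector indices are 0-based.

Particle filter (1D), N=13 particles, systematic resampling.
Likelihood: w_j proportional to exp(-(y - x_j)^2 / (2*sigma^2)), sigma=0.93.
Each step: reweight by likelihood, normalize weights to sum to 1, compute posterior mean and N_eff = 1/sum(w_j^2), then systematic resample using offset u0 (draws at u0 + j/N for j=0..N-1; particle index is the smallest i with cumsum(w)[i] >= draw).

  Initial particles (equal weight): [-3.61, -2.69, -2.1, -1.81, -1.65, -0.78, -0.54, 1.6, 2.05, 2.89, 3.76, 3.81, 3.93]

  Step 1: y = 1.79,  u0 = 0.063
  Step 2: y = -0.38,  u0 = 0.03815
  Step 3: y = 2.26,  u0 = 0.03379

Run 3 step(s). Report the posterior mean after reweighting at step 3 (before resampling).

post_mean = 1.7230

step 1: w=[0.0000, 0.0000, 0.0001, 0.0002, 0.0004, 0.0079, 0.0156, 0.3527, 0.3464, 0.1789, 0.0382, 0.0340, 0.0255]  mean=2.1495  Neff=3.5714  idx=[7, 7, 7, 7, 7, 8, 8, 8, 8, 9, 9, 10, 12]
step 2: w=[0.1585, 0.1585, 0.1585, 0.1585, 0.1585, 0.0503, 0.0503, 0.0503, 0.0503, 0.0032, 0.0032, 0.0001, 0.0000]  mean=1.6990  Neff=7.3692  idx=[0, 0, 1, 1, 2, 2, 3, 3, 4, 4, 5, 6, 8]
step 3: w=[0.0727, 0.0727, 0.0727, 0.0727, 0.0727, 0.0727, 0.0727, 0.0727, 0.0727, 0.0727, 0.0911, 0.0911, 0.0911]  mean=1.7230  Neff=12.8685  idx=[0, 1, 2, 3, 4, 5, 6, 7, 8, 9, 10, 11, 12]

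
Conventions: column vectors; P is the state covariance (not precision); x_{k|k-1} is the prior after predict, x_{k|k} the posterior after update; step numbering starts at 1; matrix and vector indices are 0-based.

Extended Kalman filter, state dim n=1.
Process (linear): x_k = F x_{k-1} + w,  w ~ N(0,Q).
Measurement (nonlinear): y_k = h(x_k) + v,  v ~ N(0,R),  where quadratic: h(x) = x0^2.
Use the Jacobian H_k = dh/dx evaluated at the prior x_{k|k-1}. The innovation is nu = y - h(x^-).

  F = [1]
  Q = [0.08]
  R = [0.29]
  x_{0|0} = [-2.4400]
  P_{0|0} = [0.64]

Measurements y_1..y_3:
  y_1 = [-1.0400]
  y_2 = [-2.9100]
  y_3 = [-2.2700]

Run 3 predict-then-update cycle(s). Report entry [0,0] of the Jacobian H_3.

step 1: x^-=[-2.4400]  P^-=[0.7200]  H_jac=[-4.8800]  S=[17.4364]  K=[-0.2015]  nu=[-6.9936]  x^+=[-1.0307]  P^+=[0.0120]
step 2: x^-=[-1.0307]  P^-=[0.0920]  H_jac=[-2.0614]  S=[0.6809]  K=[-0.2785]  nu=[-3.9724]  x^+=[0.0755]  P^+=[0.0392]
step 3: x^-=[0.0755]  P^-=[0.1192]  H_jac=[0.1510]  S=[0.2927]  K=[0.0615]  nu=[-2.2757]  x^+=[-0.0644]  P^+=[0.1181]

H_jac[0,0] = 0.1510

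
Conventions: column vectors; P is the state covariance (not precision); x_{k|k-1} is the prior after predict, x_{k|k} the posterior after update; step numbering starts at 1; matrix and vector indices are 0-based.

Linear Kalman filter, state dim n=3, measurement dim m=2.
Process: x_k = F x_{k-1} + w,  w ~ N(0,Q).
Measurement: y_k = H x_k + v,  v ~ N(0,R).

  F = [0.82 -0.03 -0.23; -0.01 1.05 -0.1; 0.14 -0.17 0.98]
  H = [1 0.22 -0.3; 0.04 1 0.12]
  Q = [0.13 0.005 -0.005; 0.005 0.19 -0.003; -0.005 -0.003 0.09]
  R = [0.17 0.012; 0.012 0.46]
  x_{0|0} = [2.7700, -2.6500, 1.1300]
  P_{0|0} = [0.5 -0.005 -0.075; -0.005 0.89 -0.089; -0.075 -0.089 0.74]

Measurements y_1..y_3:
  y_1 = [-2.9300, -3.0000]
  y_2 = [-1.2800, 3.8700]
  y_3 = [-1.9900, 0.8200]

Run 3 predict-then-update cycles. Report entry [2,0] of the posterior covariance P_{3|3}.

step 1: x^-=[2.0910, -2.9232, 1.9457]  P^-=[0.5335 0.0128 -0.1679; 0.0128 1.1973 -0.3271; -0.1679 -0.3271 0.8455]  S=[0.9870 0.3506; 0.3506 1.5912]  K=[0.6414 -0.1325; 0.1309 0.6993; -0.4861 -0.0389]  nu=[-3.7942, -0.3939]  x^+=[-0.2904, -3.6953, 3.8056]  P^+=[0.1590 -0.0738 0.1179; -0.0738 0.3382 -0.1000; 0.1179 -0.1000 0.5966]
step 2: x^-=[-1.0026, -4.2577, 4.3170]  P^-=[0.2266 -0.0423 -0.0189; -0.0423 0.5916 -0.2405; -0.0189 -0.2405 0.7450]  S=[0.5168 0.1455; 0.1455 1.0014]  K=[0.4603 -0.1023; 0.1584 0.5373; -0.5514 -0.0715]  nu=[1.9544, 7.6497]  x^+=[-0.8858, 0.1618, 2.6923]  P^+=[0.1203 -0.0585 0.1015; -0.0585 0.2648 -0.1121; 0.1015 -0.1121 0.5713]
step 3: x^-=[-1.3504, -0.0905, 2.4869]  P^-=[0.2044 -0.0229 -0.0330; -0.0229 0.5127 -0.2348; -0.0330 -0.2348 0.7167]  S=[0.5045 0.1447; 0.1447 0.9248]  K=[0.4405 -0.0892; 0.1756 0.4954; -0.5732 -0.0727]  nu=[0.1264, 0.6661]  x^+=[-1.3542, 0.2617, 2.3660]  P^+=[0.1106 -0.0504 0.0856; -0.0504 0.2450 -0.1078; 0.0856 -0.1078 0.5340]

P_post[2,0] = 0.0856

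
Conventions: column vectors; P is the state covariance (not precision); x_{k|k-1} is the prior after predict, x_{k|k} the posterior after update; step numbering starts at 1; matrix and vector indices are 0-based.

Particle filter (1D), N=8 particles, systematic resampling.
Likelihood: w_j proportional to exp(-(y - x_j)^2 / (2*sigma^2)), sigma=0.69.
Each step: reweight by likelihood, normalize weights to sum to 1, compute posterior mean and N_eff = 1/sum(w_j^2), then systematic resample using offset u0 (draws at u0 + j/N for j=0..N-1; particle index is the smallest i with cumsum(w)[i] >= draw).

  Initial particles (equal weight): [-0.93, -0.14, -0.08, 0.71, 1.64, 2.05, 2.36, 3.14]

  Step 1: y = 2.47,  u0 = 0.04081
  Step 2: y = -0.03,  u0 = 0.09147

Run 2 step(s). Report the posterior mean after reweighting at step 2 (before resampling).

post_mean = 1.7329

step 1: w=[0.0000, 0.0003, 0.0004, 0.0130, 0.1634, 0.2800, 0.3327, 0.2103]  mean=2.2965  Neff=3.8440  idx=[4, 4, 5, 5, 6, 6, 7, 7]
step 2: w=[0.4013, 0.4013, 0.0798, 0.0798, 0.0186, 0.0186, 0.0002, 0.0002]  mean=1.7329  Neff=2.9800  idx=[0, 0, 0, 1, 1, 1, 2, 4]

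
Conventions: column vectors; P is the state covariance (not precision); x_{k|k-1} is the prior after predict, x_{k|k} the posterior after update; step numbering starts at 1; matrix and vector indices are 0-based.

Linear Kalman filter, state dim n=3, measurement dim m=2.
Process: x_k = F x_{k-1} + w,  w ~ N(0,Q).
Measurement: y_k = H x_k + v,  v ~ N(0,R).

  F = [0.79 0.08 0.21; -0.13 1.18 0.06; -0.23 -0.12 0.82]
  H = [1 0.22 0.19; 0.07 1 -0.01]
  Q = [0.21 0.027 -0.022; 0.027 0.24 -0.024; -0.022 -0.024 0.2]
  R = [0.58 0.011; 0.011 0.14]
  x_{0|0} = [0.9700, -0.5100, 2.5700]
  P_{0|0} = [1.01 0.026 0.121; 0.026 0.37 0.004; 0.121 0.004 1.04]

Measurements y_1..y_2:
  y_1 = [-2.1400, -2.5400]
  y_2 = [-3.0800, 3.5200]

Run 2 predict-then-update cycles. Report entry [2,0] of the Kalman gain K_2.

K[2,0] = 0.1656

step 1: x^-=[1.2652, -0.5737, 1.9455]  P^-=[0.9321 -0.0013 0.0398; -0.0013 0.7667 -0.0124; 0.0398 -0.0124 0.9131]  S=[1.5957 0.2397; 0.2397 0.9114]  K=[0.6020 -0.0886; -0.0239 0.8476; 0.1406 -0.0575]  nu=[-3.6486, -2.0354]  x^+=[-0.7510, -2.2117, 1.5497]  P^+=[0.3722 -0.0327 -0.0886; -0.0327 0.1208 0.0085; -0.0886 0.0085 0.8824]
step 2: x^-=[-0.4448, -2.4192, 1.7089]  P^-=[0.4487 -0.0185 0.0121; -0.0185 0.4303 0.0407; 0.0121 0.0407 0.8447]  S=[1.0799 0.1244; 0.1244 0.5691]  K=[0.4219 -0.0697; -0.0093 0.7550; 0.1656 0.0219]  nu=[-2.4277, 5.9874]  x^+=[-1.8865, 2.1241, 1.4382]  P^+=[0.2610 -0.0240 -0.0622; -0.0240 0.1075 0.0174; -0.0622 0.0174 0.8139]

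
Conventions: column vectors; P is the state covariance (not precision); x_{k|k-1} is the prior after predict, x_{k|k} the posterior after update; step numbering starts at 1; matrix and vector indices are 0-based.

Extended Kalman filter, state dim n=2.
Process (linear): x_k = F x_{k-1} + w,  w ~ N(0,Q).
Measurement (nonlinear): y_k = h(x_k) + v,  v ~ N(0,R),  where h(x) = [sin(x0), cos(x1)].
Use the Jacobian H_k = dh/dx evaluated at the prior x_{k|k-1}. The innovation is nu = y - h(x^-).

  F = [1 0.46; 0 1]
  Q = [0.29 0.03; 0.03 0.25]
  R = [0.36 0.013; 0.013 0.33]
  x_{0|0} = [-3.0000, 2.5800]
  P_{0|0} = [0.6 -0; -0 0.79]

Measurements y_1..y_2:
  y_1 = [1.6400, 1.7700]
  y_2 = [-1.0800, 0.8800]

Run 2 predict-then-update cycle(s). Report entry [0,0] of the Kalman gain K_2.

step 1: x^-=[-1.8132, 2.5800]  P^-=[1.0572 0.3934; 0.3934 1.0400]  H_jac=[-0.2400 0.0000; 0.0000 -0.5325]  S=[0.4209 0.0633; 0.0633 0.6249]  K=[-0.5610 -0.2784; -0.0925 -0.8769]  nu=[2.6108, 2.6164]  x^+=[-4.0063, 0.0443]  P^+=[0.8565 0.1862; 0.1862 0.5456]
step 2: x^-=[-3.9860, 0.0443]  P^-=[1.4333 0.4672; 0.4672 0.7956]  H_jac=[-0.6642 0.0000; 0.0000 -0.0443]  S=[0.9923 0.0267; 0.0267 0.3316]  K=[-0.9598 0.0150; -0.3105 -0.0812]  nu=[-1.8276, -0.1190]  x^+=[-2.2337, 0.6215]  P^+=[0.5199 0.1699; 0.1699 0.6964]

K[0,0] = -0.9598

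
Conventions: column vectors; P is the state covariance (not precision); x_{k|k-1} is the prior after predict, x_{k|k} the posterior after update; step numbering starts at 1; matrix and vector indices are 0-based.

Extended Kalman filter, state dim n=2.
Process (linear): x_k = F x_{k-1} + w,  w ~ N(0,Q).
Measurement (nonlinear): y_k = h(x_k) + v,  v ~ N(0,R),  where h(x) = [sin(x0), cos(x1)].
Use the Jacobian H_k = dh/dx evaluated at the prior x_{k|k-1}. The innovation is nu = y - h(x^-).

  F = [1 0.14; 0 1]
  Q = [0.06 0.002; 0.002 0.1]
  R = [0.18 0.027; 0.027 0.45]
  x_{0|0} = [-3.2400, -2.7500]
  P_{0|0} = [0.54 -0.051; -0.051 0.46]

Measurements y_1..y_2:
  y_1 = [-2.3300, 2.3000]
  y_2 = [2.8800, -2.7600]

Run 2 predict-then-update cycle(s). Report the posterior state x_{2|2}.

step 1: x^-=[-3.6250, -2.7500]  P^-=[0.5947 0.0154; 0.0154 0.5600]  H_jac=[-0.8854 0.0000; 0.0000 0.3817]  S=[0.6463 0.0218; 0.0218 0.5316]  K=[-0.8163 0.0445; -0.0347 0.4035]  nu=[-2.7948, 3.2243]  x^+=[-1.1999, -1.3520]  P^+=[0.1646 -0.0052; -0.0052 0.4733]
step 2: x^-=[-1.3892, -1.3520]  P^-=[0.2324 0.0630; 0.0630 0.5733]  H_jac=[0.1806 0.0000; 0.0000 0.9762]  S=[0.1876 0.0381; 0.0381 0.9963]  K=[0.2129 0.0536; -0.0539 0.5638]  nu=[3.8636, -2.9770]  x^+=[-0.7263, -3.2385]  P^+=[0.2202 0.0306; 0.0306 0.2584]

x_post = [-0.7263, -3.2385]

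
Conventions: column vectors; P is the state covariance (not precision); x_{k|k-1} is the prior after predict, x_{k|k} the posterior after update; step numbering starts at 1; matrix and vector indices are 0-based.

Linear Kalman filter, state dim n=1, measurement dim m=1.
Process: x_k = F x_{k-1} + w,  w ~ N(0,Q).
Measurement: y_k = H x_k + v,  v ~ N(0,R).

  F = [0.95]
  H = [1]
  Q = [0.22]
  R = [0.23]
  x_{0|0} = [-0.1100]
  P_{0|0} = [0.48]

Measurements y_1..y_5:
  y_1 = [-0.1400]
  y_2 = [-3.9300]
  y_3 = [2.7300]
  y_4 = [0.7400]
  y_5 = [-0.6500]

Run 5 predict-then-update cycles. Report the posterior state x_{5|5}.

x_post = [-0.1186]

step 1: x^-=[-0.1045]  P^-=[0.6532]  S=[0.8832]  K=[0.7396]  nu=[-0.0355]  x^+=[-0.1308]  P^+=[0.1701]
step 2: x^-=[-0.1242]  P^-=[0.3735]  S=[0.6035]  K=[0.6189]  nu=[-3.8058]  x^+=[-2.4796]  P^+=[0.1423]
step 3: x^-=[-2.3556]  P^-=[0.3485]  S=[0.5785]  K=[0.6024]  nu=[5.0856]  x^+=[0.7079]  P^+=[0.1386]
step 4: x^-=[0.6725]  P^-=[0.3450]  S=[0.5750]  K=[0.6000]  nu=[0.0675]  x^+=[0.7130]  P^+=[0.1380]
step 5: x^-=[0.6774]  P^-=[0.3446]  S=[0.5746]  K=[0.5997]  nu=[-1.3274]  x^+=[-0.1186]  P^+=[0.1379]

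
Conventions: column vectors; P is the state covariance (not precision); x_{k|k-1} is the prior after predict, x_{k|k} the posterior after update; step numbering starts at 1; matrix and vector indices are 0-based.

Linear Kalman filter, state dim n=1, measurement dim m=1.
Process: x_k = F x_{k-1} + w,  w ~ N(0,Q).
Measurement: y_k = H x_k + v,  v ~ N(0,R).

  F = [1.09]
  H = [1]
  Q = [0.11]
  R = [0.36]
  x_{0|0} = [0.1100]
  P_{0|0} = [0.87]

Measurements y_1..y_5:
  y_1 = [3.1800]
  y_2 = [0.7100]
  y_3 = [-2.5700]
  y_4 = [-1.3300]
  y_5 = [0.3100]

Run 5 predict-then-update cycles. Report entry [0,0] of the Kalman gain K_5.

K[0,0] = 0.4635

step 1: x^-=[0.1199]  P^-=[1.1436]  S=[1.5036]  K=[0.7606]  nu=[3.0601]  x^+=[2.4474]  P^+=[0.2738]
step 2: x^-=[2.6676]  P^-=[0.4353]  S=[0.7953]  K=[0.5473]  nu=[-1.9576]  x^+=[1.5961]  P^+=[0.1970]
step 3: x^-=[1.7398]  P^-=[0.3441]  S=[0.7041]  K=[0.4887]  nu=[-4.3098]  x^+=[-0.3665]  P^+=[0.1759]
step 4: x^-=[-0.3995]  P^-=[0.3190]  S=[0.6790]  K=[0.4698]  nu=[-0.9305]  x^+=[-0.8367]  P^+=[0.1691]
step 5: x^-=[-0.9120]  P^-=[0.3110]  S=[0.6710]  K=[0.4635]  nu=[1.2220]  x^+=[-0.3456]  P^+=[0.1668]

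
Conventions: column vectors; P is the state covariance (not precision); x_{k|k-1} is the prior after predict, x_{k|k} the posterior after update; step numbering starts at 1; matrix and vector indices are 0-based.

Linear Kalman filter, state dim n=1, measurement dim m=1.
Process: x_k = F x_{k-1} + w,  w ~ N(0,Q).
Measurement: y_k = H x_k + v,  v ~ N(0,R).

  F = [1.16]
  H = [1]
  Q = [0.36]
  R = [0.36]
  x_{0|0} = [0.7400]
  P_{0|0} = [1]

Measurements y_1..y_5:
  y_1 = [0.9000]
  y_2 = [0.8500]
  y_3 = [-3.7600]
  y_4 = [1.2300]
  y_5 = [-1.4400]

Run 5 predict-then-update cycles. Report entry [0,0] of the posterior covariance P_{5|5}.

P_post[0,0] = 0.2350

step 1: x^-=[0.8584]  P^-=[1.7056]  S=[2.0656]  K=[0.8257]  nu=[0.0416]  x^+=[0.8927]  P^+=[0.2973]
step 2: x^-=[1.0356]  P^-=[0.7600]  S=[1.1200]  K=[0.6786]  nu=[-0.1856]  x^+=[0.9097]  P^+=[0.2443]
step 3: x^-=[1.0552]  P^-=[0.6887]  S=[1.0487]  K=[0.6567]  nu=[-4.8152]  x^+=[-2.1070]  P^+=[0.2364]
step 4: x^-=[-2.4442]  P^-=[0.6781]  S=[1.0381]  K=[0.6532]  nu=[3.6742]  x^+=[-0.0441]  P^+=[0.2352]
step 5: x^-=[-0.0512]  P^-=[0.6764]  S=[1.0364]  K=[0.6527]  nu=[-1.3888]  x^+=[-0.9576]  P^+=[0.2350]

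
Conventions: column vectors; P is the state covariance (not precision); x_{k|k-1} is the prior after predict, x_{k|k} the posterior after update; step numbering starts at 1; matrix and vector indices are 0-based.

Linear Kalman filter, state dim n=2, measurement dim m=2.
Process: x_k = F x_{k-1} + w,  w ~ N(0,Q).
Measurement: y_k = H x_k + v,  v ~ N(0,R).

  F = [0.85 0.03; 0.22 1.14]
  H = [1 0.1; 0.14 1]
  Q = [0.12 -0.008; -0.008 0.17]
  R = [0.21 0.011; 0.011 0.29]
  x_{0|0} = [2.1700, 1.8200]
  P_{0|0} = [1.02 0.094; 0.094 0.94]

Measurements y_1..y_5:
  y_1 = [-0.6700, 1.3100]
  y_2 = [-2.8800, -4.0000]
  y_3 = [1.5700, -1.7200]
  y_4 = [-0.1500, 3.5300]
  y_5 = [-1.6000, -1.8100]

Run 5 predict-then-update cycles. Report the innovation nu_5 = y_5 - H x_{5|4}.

step 1: x^-=[1.8991, 2.5522]  P^-=[0.8626 0.3066; 0.3066 1.4881]  S=[1.1488 0.5915; 0.5915 1.8809]  K=[0.7882 -0.0206; -0.0271 0.8225]  nu=[-2.8243, -1.5081]  x^+=[-0.2959, 1.3882]  P^+=[0.1674 -0.0207; -0.0207 0.2411]
step 2: x^-=[-0.2098, 1.5175]  P^-=[0.2401 0.0113; 0.0113 0.4811]  S=[0.4572 0.1042; 0.1042 0.7789]  K=[0.5307 -0.0133; -0.0116 0.6212]  nu=[-2.8219, -5.4881]  x^+=[-1.6343, -1.8589]  P^+=[0.1127 -0.0138; -0.0138 0.1819]
step 3: x^-=[-1.4449, -2.4787]  P^-=[0.2009 0.0058; 0.0058 0.4050]  S=[0.4161 0.0855; 0.0855 0.7006]  K=[0.4864 -0.0109; -0.0079 0.5802]  nu=[3.2628, 0.9610]  x^+=[0.1316, -1.9470]  P^+=[0.1033 -0.0123; -0.0123 0.1699]
step 4: x^-=[0.0535, -2.1906]  P^-=[0.1941 0.0051; 0.0051 0.3896]  S=[0.4091 0.0824; 0.0824 0.6849]  K=[0.4779 -0.0103; -0.0071 0.5708]  nu=[0.0156, 5.7131]  x^+=[0.0022, 1.0704]  P^+=[0.1014 -0.0119; -0.0119 0.1671]
step 5: x^-=[0.0340, 1.2208]  P^-=[0.1928 0.0051; 0.0051 0.3861]  S=[0.4077 0.0817; 0.0817 0.6813]  K=[0.4762 -0.0101; -0.0069 0.5686]  nu=[-1.7561, -3.0356]  x^+=[-0.7717, -0.4931]  P^+=[0.1011 -0.0118; -0.0118 0.1665]

innov = [-1.7561, -3.0356]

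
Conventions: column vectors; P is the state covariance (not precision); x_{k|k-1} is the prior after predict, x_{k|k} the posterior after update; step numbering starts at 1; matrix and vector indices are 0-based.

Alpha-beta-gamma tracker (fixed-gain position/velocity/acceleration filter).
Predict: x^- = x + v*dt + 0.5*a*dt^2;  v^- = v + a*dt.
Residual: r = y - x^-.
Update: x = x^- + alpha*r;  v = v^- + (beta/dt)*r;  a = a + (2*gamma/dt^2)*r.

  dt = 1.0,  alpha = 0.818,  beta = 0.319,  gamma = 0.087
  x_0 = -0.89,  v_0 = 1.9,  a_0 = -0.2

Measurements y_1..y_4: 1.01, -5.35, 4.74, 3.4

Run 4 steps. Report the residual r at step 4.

step 1: x_pred=0.9100  r=0.1000  x^+=0.9918  v^+=1.7319  a^+=-0.1826
step 2: x_pred=2.6324  r=-7.9824  x^+=-3.8972  v^+=-0.9971  a^+=-1.5715
step 3: x_pred=-5.6801  r=10.4201  x^+=2.8435  v^+=0.7554  a^+=0.2416
step 4: x_pred=3.7197  r=-0.3197  x^+=3.4582  v^+=0.8949  a^+=0.1859

resid = -0.3197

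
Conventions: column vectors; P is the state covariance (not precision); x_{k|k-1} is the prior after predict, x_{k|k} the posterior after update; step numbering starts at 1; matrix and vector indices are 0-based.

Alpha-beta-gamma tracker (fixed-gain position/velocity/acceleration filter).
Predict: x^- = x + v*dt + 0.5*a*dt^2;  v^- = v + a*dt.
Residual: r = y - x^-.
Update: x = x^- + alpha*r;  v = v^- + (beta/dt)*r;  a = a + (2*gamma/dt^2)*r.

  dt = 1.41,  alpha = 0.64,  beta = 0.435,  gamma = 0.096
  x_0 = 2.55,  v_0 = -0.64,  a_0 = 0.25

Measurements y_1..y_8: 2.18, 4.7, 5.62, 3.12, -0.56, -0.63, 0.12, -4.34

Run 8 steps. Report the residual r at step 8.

resid = -0.1295

step 1: x_pred=1.8961  r=0.2839  x^+=2.0778  v^+=-0.1999  a^+=0.2774
step 2: x_pred=2.0717  r=2.6283  x^+=3.7538  v^+=1.0021  a^+=0.5312
step 3: x_pred=5.6949  r=-0.0749  x^+=5.6469  v^+=1.7281  a^+=0.5240
step 4: x_pred=8.6044  r=-5.4844  x^+=5.0944  v^+=0.7749  a^+=-0.0056
step 5: x_pred=6.1814  r=-6.7414  x^+=1.8669  v^+=-1.3128  a^+=-0.6567
step 6: x_pred=-0.6370  r=0.0070  x^+=-0.6325  v^+=-2.2366  a^+=-0.6560
step 7: x_pred=-4.4382  r=4.5582  x^+=-1.5210  v^+=-1.7553  a^+=-0.2158
step 8: x_pred=-4.2105  r=-0.1295  x^+=-4.2934  v^+=-2.0996  a^+=-0.2283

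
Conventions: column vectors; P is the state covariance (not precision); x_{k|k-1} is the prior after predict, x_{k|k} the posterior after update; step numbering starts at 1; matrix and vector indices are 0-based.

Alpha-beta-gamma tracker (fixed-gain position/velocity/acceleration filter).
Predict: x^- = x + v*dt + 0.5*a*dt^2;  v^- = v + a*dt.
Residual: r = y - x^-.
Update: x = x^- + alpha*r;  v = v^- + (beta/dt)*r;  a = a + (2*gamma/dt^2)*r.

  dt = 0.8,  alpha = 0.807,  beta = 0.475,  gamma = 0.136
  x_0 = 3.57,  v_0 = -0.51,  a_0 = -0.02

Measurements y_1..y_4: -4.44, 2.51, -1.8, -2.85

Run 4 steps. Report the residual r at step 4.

step 1: x_pred=3.1556  r=-7.5956  x^+=-2.9740  v^+=-5.0359  a^+=-3.2481
step 2: x_pred=-8.0422  r=10.5522  x^+=0.4734  v^+=-1.3690  a^+=1.2365
step 3: x_pred=-0.2261  r=-1.5739  x^+=-1.4962  v^+=-1.3143  a^+=0.5676
step 4: x_pred=-2.3660  r=-0.4840  x^+=-2.7566  v^+=-1.1476  a^+=0.3620

resid = -0.4840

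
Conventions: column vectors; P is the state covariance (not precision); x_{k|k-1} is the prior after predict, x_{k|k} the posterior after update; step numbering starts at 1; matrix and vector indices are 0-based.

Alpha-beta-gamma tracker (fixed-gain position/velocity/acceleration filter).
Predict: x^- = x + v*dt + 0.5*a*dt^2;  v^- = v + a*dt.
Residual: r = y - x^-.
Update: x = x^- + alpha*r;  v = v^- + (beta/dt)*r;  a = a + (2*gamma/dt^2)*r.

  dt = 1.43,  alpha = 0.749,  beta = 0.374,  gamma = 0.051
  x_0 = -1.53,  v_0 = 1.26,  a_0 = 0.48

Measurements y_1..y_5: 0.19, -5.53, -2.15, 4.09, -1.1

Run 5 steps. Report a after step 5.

a_post = 0.0039

step 1: x_pred=0.7626  r=-0.5726  x^+=0.3337  v^+=1.7966  a^+=0.4514
step 2: x_pred=3.3645  r=-8.8945  x^+=-3.2975  v^+=0.1160  a^+=0.0078
step 3: x_pred=-3.1237  r=0.9737  x^+=-2.3944  v^+=0.3817  a^+=0.0563
step 4: x_pred=-1.7909  r=5.8809  x^+=2.6139  v^+=2.0004  a^+=0.3497
step 5: x_pred=5.8320  r=-6.9320  x^+=0.6399  v^+=0.6875  a^+=0.0039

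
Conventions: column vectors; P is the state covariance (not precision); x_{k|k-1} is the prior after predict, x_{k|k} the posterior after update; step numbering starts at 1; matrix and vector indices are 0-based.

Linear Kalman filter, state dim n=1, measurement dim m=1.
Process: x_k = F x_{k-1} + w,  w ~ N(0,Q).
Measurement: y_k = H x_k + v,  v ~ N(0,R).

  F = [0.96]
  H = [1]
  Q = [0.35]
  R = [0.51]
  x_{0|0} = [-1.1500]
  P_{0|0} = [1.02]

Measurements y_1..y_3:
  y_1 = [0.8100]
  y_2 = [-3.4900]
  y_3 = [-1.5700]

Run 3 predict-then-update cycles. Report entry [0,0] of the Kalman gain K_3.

K[0,0] = 0.5486

step 1: x^-=[-1.1040]  P^-=[1.2900]  S=[1.8000]  K=[0.7167]  nu=[1.9140]  x^+=[0.2677]  P^+=[0.3655]
step 2: x^-=[0.2570]  P^-=[0.6868]  S=[1.1968]  K=[0.5739]  nu=[-3.7470]  x^+=[-1.8933]  P^+=[0.2927]
step 3: x^-=[-1.8176]  P^-=[0.6197]  S=[1.1297]  K=[0.5486]  nu=[0.2476]  x^+=[-1.6818]  P^+=[0.2798]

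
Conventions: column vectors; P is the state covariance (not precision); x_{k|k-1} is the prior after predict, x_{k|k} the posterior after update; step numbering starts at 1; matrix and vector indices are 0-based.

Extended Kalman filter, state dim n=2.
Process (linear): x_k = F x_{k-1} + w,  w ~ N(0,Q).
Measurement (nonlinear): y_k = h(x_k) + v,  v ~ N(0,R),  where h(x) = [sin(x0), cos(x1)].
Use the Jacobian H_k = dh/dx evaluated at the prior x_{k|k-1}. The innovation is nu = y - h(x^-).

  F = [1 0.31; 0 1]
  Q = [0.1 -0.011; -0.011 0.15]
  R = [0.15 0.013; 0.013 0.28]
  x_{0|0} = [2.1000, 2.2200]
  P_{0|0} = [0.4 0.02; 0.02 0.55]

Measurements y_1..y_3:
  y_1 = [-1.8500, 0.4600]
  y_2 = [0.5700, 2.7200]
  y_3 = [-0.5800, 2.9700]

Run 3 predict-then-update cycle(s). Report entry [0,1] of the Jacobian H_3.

step 1: x^-=[2.7882, 2.2200]  P^-=[0.5653 0.1795; 0.1795 0.7000]  H_jac=[-0.9382 0.0000; 0.0000 -0.7966]  S=[0.6476 0.1471; 0.1471 0.7242]  K=[-0.8116 -0.0325; -0.0892 -0.7519]  nu=[-2.1961, 1.0646]  x^+=[4.5358, 1.6155]  P^+=[0.1302 0.0247; 0.0247 0.2657]
step 2: x^-=[5.0367, 1.6155]  P^-=[0.2710 0.0961; 0.0961 0.4157]  H_jac=[0.3186 0.0000; 0.0000 -0.9990]  S=[0.1775 -0.0176; -0.0176 0.6949]  K=[0.4740 -0.1261; 0.1135 -0.5948]  nu=[1.5179, 2.7647]  x^+=[5.4075, 0.1434]  P^+=[0.2180 0.0292; 0.0292 0.1652]
step 3: x^-=[5.4519, 0.1434]  P^-=[0.3520 0.0694; 0.0694 0.3152]  H_jac=[0.6740 0.0000; 0.0000 -0.1429]  S=[0.3099 0.0063; 0.0063 0.2864]  K=[0.7666 -0.0515; 0.1542 -0.1607]  nu=[0.1588, 1.9803]  x^+=[5.4716, -0.1503]  P^+=[0.1696 0.0312; 0.0312 0.3008]

H_jac[0,1] = 0.0000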